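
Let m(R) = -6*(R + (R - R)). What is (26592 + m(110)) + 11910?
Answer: 37842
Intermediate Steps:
m(R) = -6*R (m(R) = -6*(R + 0) = -6*R)
(26592 + m(110)) + 11910 = (26592 - 6*110) + 11910 = (26592 - 660) + 11910 = 25932 + 11910 = 37842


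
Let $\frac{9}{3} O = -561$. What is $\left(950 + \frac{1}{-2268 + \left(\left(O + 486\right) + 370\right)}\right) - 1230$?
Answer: $- \frac{447721}{1599} \approx -280.0$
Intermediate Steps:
$O = -187$ ($O = \frac{1}{3} \left(-561\right) = -187$)
$\left(950 + \frac{1}{-2268 + \left(\left(O + 486\right) + 370\right)}\right) - 1230 = \left(950 + \frac{1}{-2268 + \left(\left(-187 + 486\right) + 370\right)}\right) - 1230 = \left(950 + \frac{1}{-2268 + \left(299 + 370\right)}\right) - 1230 = \left(950 + \frac{1}{-2268 + 669}\right) - 1230 = \left(950 + \frac{1}{-1599}\right) - 1230 = \left(950 - \frac{1}{1599}\right) - 1230 = \frac{1519049}{1599} - 1230 = - \frac{447721}{1599}$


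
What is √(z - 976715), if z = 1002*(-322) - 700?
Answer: 3*I*√144451 ≈ 1140.2*I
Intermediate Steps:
z = -323344 (z = -322644 - 700 = -323344)
√(z - 976715) = √(-323344 - 976715) = √(-1300059) = 3*I*√144451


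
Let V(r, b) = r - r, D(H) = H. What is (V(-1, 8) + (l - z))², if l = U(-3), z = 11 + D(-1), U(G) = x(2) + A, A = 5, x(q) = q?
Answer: 9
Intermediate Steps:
V(r, b) = 0
U(G) = 7 (U(G) = 2 + 5 = 7)
z = 10 (z = 11 - 1 = 10)
l = 7
(V(-1, 8) + (l - z))² = (0 + (7 - 1*10))² = (0 + (7 - 10))² = (0 - 3)² = (-3)² = 9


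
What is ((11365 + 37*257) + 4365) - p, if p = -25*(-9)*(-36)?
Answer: 33339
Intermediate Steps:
p = -8100 (p = 225*(-36) = -8100)
((11365 + 37*257) + 4365) - p = ((11365 + 37*257) + 4365) - 1*(-8100) = ((11365 + 9509) + 4365) + 8100 = (20874 + 4365) + 8100 = 25239 + 8100 = 33339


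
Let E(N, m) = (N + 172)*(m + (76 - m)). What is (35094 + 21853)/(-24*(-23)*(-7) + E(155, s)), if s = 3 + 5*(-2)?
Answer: 5177/1908 ≈ 2.7133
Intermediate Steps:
s = -7 (s = 3 - 10 = -7)
E(N, m) = 13072 + 76*N (E(N, m) = (172 + N)*76 = 13072 + 76*N)
(35094 + 21853)/(-24*(-23)*(-7) + E(155, s)) = (35094 + 21853)/(-24*(-23)*(-7) + (13072 + 76*155)) = 56947/(552*(-7) + (13072 + 11780)) = 56947/(-3864 + 24852) = 56947/20988 = 56947*(1/20988) = 5177/1908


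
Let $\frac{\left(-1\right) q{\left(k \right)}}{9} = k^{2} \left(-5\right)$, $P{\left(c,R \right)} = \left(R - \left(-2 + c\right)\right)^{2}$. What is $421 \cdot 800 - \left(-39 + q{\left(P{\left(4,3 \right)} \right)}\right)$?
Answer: $336794$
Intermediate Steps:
$P{\left(c,R \right)} = \left(2 + R - c\right)^{2}$ ($P{\left(c,R \right)} = \left(R - \left(-2 + c\right)\right)^{2} = \left(2 + R - c\right)^{2}$)
$q{\left(k \right)} = 45 k^{2}$ ($q{\left(k \right)} = - 9 k^{2} \left(-5\right) = - 9 \left(- 5 k^{2}\right) = 45 k^{2}$)
$421 \cdot 800 - \left(-39 + q{\left(P{\left(4,3 \right)} \right)}\right) = 421 \cdot 800 + \left(39 - 45 \left(\left(2 + 3 - 4\right)^{2}\right)^{2}\right) = 336800 + \left(39 - 45 \left(\left(2 + 3 - 4\right)^{2}\right)^{2}\right) = 336800 + \left(39 - 45 \left(1^{2}\right)^{2}\right) = 336800 + \left(39 - 45 \cdot 1^{2}\right) = 336800 + \left(39 - 45 \cdot 1\right) = 336800 + \left(39 - 45\right) = 336800 - 6 = 336794$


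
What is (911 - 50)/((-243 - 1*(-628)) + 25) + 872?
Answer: 8741/10 ≈ 874.10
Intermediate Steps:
(911 - 50)/((-243 - 1*(-628)) + 25) + 872 = 861/((-243 + 628) + 25) + 872 = 861/(385 + 25) + 872 = 861/410 + 872 = 861*(1/410) + 872 = 21/10 + 872 = 8741/10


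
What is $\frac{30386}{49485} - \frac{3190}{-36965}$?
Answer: $\frac{256215128}{365842605} \approx 0.70034$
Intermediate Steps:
$\frac{30386}{49485} - \frac{3190}{-36965} = 30386 \cdot \frac{1}{49485} - - \frac{638}{7393} = \frac{30386}{49485} + \frac{638}{7393} = \frac{256215128}{365842605}$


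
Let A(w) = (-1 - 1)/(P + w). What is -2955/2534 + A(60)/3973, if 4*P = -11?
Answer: -2688529507/2305476278 ≈ -1.1661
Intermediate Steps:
P = -11/4 (P = (¼)*(-11) = -11/4 ≈ -2.7500)
A(w) = -2/(-11/4 + w) (A(w) = (-1 - 1)/(-11/4 + w) = -2/(-11/4 + w))
-2955/2534 + A(60)/3973 = -2955/2534 - 8/(-11 + 4*60)/3973 = -2955*1/2534 - 8/(-11 + 240)*(1/3973) = -2955/2534 - 8/229*(1/3973) = -2955/2534 - 8*1/229*(1/3973) = -2955/2534 - 8/229*1/3973 = -2955/2534 - 8/909817 = -2688529507/2305476278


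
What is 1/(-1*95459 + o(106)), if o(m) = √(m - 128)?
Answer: -95459/9112420703 - I*√22/9112420703 ≈ -1.0476e-5 - 5.1473e-10*I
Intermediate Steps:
o(m) = √(-128 + m)
1/(-1*95459 + o(106)) = 1/(-1*95459 + √(-128 + 106)) = 1/(-95459 + √(-22)) = 1/(-95459 + I*√22)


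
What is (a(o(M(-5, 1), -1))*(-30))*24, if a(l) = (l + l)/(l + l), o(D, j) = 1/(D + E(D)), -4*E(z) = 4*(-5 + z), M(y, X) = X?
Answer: -720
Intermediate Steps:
E(z) = 5 - z (E(z) = -(-5 + z) = -(-20 + 4*z)/4 = 5 - z)
o(D, j) = 1/5 (o(D, j) = 1/(D + (5 - D)) = 1/5)
a(l) = 1 (a(l) = (2*l)/((2*l)) = (2*l)*(1/(2*l)) = 1)
(a(o(M(-5, 1), -1))*(-30))*24 = (1*(-30))*24 = -30*24 = -720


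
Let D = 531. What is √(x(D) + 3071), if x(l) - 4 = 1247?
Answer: √4322 ≈ 65.742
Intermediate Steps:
x(l) = 1251 (x(l) = 4 + 1247 = 1251)
√(x(D) + 3071) = √(1251 + 3071) = √4322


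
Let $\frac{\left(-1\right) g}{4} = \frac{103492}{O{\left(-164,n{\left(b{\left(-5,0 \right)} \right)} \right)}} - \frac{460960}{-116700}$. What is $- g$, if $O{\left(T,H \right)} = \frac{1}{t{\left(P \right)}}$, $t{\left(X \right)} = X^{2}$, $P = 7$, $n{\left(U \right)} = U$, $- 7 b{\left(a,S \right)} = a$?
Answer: $\frac{118359752912}{5835} \approx 2.0284 \cdot 10^{7}$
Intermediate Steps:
$b{\left(a,S \right)} = - \frac{a}{7}$
$O{\left(T,H \right)} = \frac{1}{49}$ ($O{\left(T,H \right)} = \frac{1}{7^{2}} = \frac{1}{49}$)
$g = - \frac{118359752912}{5835}$ ($g = - 4 \left(103492 \frac{1}{\frac{1}{49}} - \frac{460960}{-116700}\right) = - 4 \left(103492 \cdot 49 - - \frac{23048}{5835}\right) = - 4 \left(5071108 + \frac{23048}{5835}\right) = \left(-4\right) \frac{29589938228}{5835} = - \frac{118359752912}{5835} \approx -2.0284 \cdot 10^{7}$)
$- g = \left(-1\right) \left(- \frac{118359752912}{5835}\right) = \frac{118359752912}{5835}$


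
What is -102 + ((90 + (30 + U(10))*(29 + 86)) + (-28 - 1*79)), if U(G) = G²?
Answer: 14831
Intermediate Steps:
-102 + ((90 + (30 + U(10))*(29 + 86)) + (-28 - 1*79)) = -102 + ((90 + (30 + 10²)*(29 + 86)) + (-28 - 1*79)) = -102 + ((90 + (30 + 100)*115) + (-28 - 79)) = -102 + ((90 + 130*115) - 107) = -102 + ((90 + 14950) - 107) = -102 + (15040 - 107) = -102 + 14933 = 14831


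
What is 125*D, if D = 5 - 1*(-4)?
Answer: 1125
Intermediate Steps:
D = 9 (D = 5 + 4 = 9)
125*D = 125*9 = 1125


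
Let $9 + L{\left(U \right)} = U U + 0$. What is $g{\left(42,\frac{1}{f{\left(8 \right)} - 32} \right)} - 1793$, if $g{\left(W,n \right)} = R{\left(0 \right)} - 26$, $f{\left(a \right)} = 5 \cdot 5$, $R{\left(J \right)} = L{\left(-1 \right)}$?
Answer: $-1827$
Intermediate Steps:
$L{\left(U \right)} = -9 + U^{2}$ ($L{\left(U \right)} = -9 + \left(U U + 0\right) = -9 + \left(U^{2} + 0\right) = -9 + U^{2}$)
$R{\left(J \right)} = -8$ ($R{\left(J \right)} = -9 + \left(-1\right)^{2} = -9 + 1 = -8$)
$f{\left(a \right)} = 25$
$g{\left(W,n \right)} = -34$ ($g{\left(W,n \right)} = -8 - 26 = -34$)
$g{\left(42,\frac{1}{f{\left(8 \right)} - 32} \right)} - 1793 = -34 - 1793 = -1827$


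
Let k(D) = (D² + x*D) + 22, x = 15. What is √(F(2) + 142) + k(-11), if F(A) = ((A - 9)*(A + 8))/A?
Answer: -22 + √107 ≈ -11.656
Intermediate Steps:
k(D) = 22 + D² + 15*D (k(D) = (D² + 15*D) + 22 = 22 + D² + 15*D)
F(A) = (-9 + A)*(8 + A)/A (F(A) = ((-9 + A)*(8 + A))/A = (-9 + A)*(8 + A)/A)
√(F(2) + 142) + k(-11) = √((-1 + 2 - 72/2) + 142) + (22 + (-11)² + 15*(-11)) = √((-1 + 2 - 72*½) + 142) + (22 + 121 - 165) = √((-1 + 2 - 36) + 142) - 22 = √(-35 + 142) - 22 = √107 - 22 = -22 + √107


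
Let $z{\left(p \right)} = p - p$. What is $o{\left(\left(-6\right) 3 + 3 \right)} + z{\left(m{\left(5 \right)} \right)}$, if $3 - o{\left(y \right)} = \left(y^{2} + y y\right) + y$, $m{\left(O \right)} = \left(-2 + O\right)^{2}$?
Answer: $-432$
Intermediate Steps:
$o{\left(y \right)} = 3 - y - 2 y^{2}$ ($o{\left(y \right)} = 3 - \left(\left(y^{2} + y y\right) + y\right) = 3 - \left(\left(y^{2} + y^{2}\right) + y\right) = 3 - \left(2 y^{2} + y\right) = 3 - \left(y + 2 y^{2}\right) = 3 - y - 2 y^{2}$)
$z{\left(p \right)} = 0$
$o{\left(\left(-6\right) 3 + 3 \right)} + z{\left(m{\left(5 \right)} \right)} = \left(3 - \left(\left(-6\right) 3 + 3\right) - 2 \left(\left(-6\right) 3 + 3\right)^{2}\right) + 0 = \left(3 - \left(-18 + 3\right) - 2 \left(-18 + 3\right)^{2}\right) + 0 = \left(3 - -15 - 2 \left(-15\right)^{2}\right) + 0 = \left(3 + 15 - 450\right) + 0 = -432 + 0 = -432$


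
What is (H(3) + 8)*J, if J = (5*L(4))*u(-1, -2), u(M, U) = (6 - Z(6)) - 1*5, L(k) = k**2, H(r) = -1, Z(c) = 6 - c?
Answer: 560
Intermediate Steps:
u(M, U) = 1 (u(M, U) = (6 - (6 - 1*6)) - 1*5 = (6 - (6 - 6)) - 5 = (6 - 1*0) - 5 = (6 + 0) - 5 = 6 - 5 = 1)
J = 80 (J = (5*4**2)*1 = (5*16)*1 = 80*1 = 80)
(H(3) + 8)*J = (-1 + 8)*80 = 7*80 = 560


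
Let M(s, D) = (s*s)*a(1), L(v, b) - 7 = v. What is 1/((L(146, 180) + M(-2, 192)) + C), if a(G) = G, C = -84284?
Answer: -1/84127 ≈ -1.1887e-5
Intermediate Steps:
L(v, b) = 7 + v
M(s, D) = s**2 (M(s, D) = (s*s)*1 = s**2*1 = s**2)
1/((L(146, 180) + M(-2, 192)) + C) = 1/(((7 + 146) + (-2)**2) - 84284) = 1/((153 + 4) - 84284) = 1/(157 - 84284) = 1/(-84127) = -1/84127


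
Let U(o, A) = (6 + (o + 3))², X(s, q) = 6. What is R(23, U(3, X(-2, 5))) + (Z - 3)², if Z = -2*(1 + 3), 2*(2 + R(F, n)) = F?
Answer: 261/2 ≈ 130.50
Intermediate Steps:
U(o, A) = (9 + o)² (U(o, A) = (6 + (3 + o))² = (9 + o)²)
R(F, n) = -2 + F/2
Z = -8 (Z = -2*4 = -8)
R(23, U(3, X(-2, 5))) + (Z - 3)² = (-2 + (½)*23) + (-8 - 3)² = (-2 + 23/2) + (-11)² = 19/2 + 121 = 261/2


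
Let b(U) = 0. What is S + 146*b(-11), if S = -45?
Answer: -45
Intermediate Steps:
S + 146*b(-11) = -45 + 146*0 = -45 + 0 = -45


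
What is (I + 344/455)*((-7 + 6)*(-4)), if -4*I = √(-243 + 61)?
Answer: 1376/455 - I*√182 ≈ 3.0242 - 13.491*I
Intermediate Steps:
I = -I*√182/4 (I = -√(-243 + 61)/4 = -I*√182/4 ≈ -3.3727*I)
(I + 344/455)*((-7 + 6)*(-4)) = (-I*√182/4 + 344/455)*((-7 + 6)*(-4)) = (-I*√182/4 + 344*(1/455))*(-1*(-4)) = (-I*√182/4 + 344/455)*4 = (344/455 - I*√182/4)*4 = 1376/455 - I*√182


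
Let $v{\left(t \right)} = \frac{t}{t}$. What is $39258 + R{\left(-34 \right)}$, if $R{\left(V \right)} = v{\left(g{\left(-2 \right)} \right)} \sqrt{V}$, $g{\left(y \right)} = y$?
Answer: $39258 + i \sqrt{34} \approx 39258.0 + 5.831 i$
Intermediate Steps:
$v{\left(t \right)} = 1$
$R{\left(V \right)} = \sqrt{V}$ ($R{\left(V \right)} = 1 \sqrt{V} = \sqrt{V}$)
$39258 + R{\left(-34 \right)} = 39258 + \sqrt{-34} = 39258 + i \sqrt{34}$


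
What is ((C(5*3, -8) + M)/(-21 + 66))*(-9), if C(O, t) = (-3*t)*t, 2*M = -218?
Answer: 301/5 ≈ 60.200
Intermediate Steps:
M = -109 (M = (½)*(-218) = -109)
C(O, t) = -3*t²
((C(5*3, -8) + M)/(-21 + 66))*(-9) = ((-3*(-8)² - 109)/(-21 + 66))*(-9) = ((-3*64 - 109)/45)*(-9) = ((-192 - 109)*(1/45))*(-9) = -301*1/45*(-9) = -301/45*(-9) = 301/5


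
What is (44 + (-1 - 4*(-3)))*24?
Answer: 1320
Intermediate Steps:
(44 + (-1 - 4*(-3)))*24 = (44 + (-1 + 12))*24 = (44 + 11)*24 = 55*24 = 1320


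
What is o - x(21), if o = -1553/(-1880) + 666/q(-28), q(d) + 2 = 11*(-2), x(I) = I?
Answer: -90097/1880 ≈ -47.924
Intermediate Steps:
q(d) = -24 (q(d) = -2 + 11*(-2) = -2 - 22 = -24)
o = -50617/1880 (o = -1553/(-1880) + 666/(-24) = -1553*(-1/1880) + 666*(-1/24) = 1553/1880 - 111/4 = -50617/1880 ≈ -26.924)
o - x(21) = -50617/1880 - 1*21 = -50617/1880 - 21 = -90097/1880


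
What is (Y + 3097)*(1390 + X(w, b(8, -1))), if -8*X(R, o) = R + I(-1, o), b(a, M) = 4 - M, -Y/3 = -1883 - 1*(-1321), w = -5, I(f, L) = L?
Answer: 6648370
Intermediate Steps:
Y = 1686 (Y = -3*(-1883 - 1*(-1321)) = -3*(-1883 + 1321) = -3*(-562) = 1686)
X(R, o) = -R/8 - o/8 (X(R, o) = -(R + o)/8 = -R/8 - o/8)
(Y + 3097)*(1390 + X(w, b(8, -1))) = (1686 + 3097)*(1390 + (-⅛*(-5) - (4 - 1*(-1))/8)) = 4783*(1390 + (5/8 - (4 + 1)/8)) = 4783*(1390 + (5/8 - ⅛*5)) = 4783*(1390 + (5/8 - 5/8)) = 4783*(1390 + 0) = 4783*1390 = 6648370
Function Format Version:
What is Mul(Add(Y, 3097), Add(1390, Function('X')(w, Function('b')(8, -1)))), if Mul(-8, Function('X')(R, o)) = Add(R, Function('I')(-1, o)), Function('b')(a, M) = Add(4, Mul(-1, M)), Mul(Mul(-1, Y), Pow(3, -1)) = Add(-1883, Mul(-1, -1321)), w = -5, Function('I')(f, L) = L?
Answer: 6648370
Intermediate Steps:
Y = 1686 (Y = Mul(-3, Add(-1883, Mul(-1, -1321))) = Mul(-3, Add(-1883, 1321)) = Mul(-3, -562) = 1686)
Function('X')(R, o) = Add(Mul(Rational(-1, 8), R), Mul(Rational(-1, 8), o)) (Function('X')(R, o) = Mul(Rational(-1, 8), Add(R, o)) = Add(Mul(Rational(-1, 8), R), Mul(Rational(-1, 8), o)))
Mul(Add(Y, 3097), Add(1390, Function('X')(w, Function('b')(8, -1)))) = Mul(Add(1686, 3097), Add(1390, Add(Mul(Rational(-1, 8), -5), Mul(Rational(-1, 8), Add(4, Mul(-1, -1)))))) = Mul(4783, Add(1390, Add(Rational(5, 8), Mul(Rational(-1, 8), Add(4, 1))))) = Mul(4783, Add(1390, Add(Rational(5, 8), Mul(Rational(-1, 8), 5)))) = Mul(4783, Add(1390, Add(Rational(5, 8), Rational(-5, 8)))) = Mul(4783, Add(1390, 0)) = Mul(4783, 1390) = 6648370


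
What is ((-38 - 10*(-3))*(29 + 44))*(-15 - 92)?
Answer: 62488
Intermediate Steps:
((-38 - 10*(-3))*(29 + 44))*(-15 - 92) = ((-38 + 30)*73)*(-107) = -8*73*(-107) = -584*(-107) = 62488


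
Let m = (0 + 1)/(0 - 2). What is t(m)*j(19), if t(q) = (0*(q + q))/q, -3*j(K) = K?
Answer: 0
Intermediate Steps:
j(K) = -K/3
m = -½ (m = 1/(-2) = 1*(-½) = -½ ≈ -0.50000)
t(q) = 0 (t(q) = (0*(2*q))/q = 0/q = 0)
t(m)*j(19) = 0*(-⅓*19) = 0*(-19/3) = 0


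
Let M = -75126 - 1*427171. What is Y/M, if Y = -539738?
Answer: 539738/502297 ≈ 1.0745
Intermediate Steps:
M = -502297 (M = -75126 - 427171 = -502297)
Y/M = -539738/(-502297) = -539738*(-1/502297) = 539738/502297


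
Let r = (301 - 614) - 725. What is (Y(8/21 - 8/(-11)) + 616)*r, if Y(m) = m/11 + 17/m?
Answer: -71059677167/108416 ≈ -6.5544e+5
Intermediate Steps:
Y(m) = 17/m + m/11 (Y(m) = m*(1/11) + 17/m = m/11 + 17/m = 17/m + m/11)
r = -1038 (r = -313 - 725 = -1038)
(Y(8/21 - 8/(-11)) + 616)*r = ((17/(8/21 - 8/(-11)) + (8/21 - 8/(-11))/11) + 616)*(-1038) = ((17/(8*(1/21) - 8*(-1/11)) + (8*(1/21) - 8*(-1/11))/11) + 616)*(-1038) = ((17/(8/21 + 8/11) + (8/21 + 8/11)/11) + 616)*(-1038) = ((17/(256/231) + (1/11)*(256/231)) + 616)*(-1038) = ((17*(231/256) + 256/2541) + 616)*(-1038) = ((3927/256 + 256/2541) + 616)*(-1038) = (10044043/650496 + 616)*(-1038) = (410749579/650496)*(-1038) = -71059677167/108416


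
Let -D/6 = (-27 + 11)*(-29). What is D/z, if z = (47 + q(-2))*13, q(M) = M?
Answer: -928/195 ≈ -4.7590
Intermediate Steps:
z = 585 (z = (47 - 2)*13 = 45*13 = 585)
D = -2784 (D = -6*(-27 + 11)*(-29) = -(-96)*(-29) = -6*464 = -2784)
D/z = -2784/585 = -2784*1/585 = -928/195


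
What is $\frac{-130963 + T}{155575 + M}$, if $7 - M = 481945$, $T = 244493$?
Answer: $- \frac{113530}{326363} \approx -0.34786$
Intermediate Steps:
$M = -481938$ ($M = 7 - 481945 = -481938$)
$\frac{-130963 + T}{155575 + M} = \frac{-130963 + 244493}{155575 - 481938} = \frac{113530}{-326363} = 113530 \left(- \frac{1}{326363}\right) = - \frac{113530}{326363}$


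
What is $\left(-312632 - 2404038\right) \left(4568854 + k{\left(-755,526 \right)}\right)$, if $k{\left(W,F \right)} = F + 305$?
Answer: $-12414326148950$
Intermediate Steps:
$k{\left(W,F \right)} = 305 + F$
$\left(-312632 - 2404038\right) \left(4568854 + k{\left(-755,526 \right)}\right) = \left(-312632 - 2404038\right) \left(4568854 + \left(305 + 526\right)\right) = - 2716670 \left(4568854 + 831\right) = \left(-2716670\right) 4569685 = -12414326148950$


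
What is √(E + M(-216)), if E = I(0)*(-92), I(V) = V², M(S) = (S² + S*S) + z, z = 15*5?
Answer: √93387 ≈ 305.59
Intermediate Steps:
z = 75
M(S) = 75 + 2*S² (M(S) = (S² + S*S) + 75 = (S² + S²) + 75 = 2*S² + 75 = 75 + 2*S²)
E = 0 (E = 0²*(-92) = 0*(-92) = 0)
√(E + M(-216)) = √(0 + (75 + 2*(-216)²)) = √(0 + (75 + 2*46656)) = √(0 + (75 + 93312)) = √(0 + 93387) = √93387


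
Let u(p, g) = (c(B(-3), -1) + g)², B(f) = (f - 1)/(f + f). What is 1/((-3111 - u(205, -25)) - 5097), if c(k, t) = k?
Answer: -9/79201 ≈ -0.00011363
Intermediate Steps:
B(f) = (-1 + f)/(2*f) (B(f) = (-1 + f)/((2*f)) = (-1 + f)*(1/(2*f)) = (-1 + f)/(2*f))
u(p, g) = (⅔ + g)² (u(p, g) = ((½)*(-1 - 3)/(-3) + g)² = ((½)*(-⅓)*(-4) + g)² = (⅔ + g)²)
1/((-3111 - u(205, -25)) - 5097) = 1/((-3111 - (2 + 3*(-25))²/9) - 5097) = 1/((-3111 - (2 - 75)²/9) - 5097) = 1/((-3111 - (-73)²/9) - 5097) = 1/((-3111 - 5329/9) - 5097) = 1/(-33328/9 - 5097) = 1/(-79201/9) = -9/79201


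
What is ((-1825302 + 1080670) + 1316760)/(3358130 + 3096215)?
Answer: 572128/6454345 ≈ 0.088642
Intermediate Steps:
((-1825302 + 1080670) + 1316760)/(3358130 + 3096215) = (-744632 + 1316760)/6454345 = 572128*(1/6454345) = 572128/6454345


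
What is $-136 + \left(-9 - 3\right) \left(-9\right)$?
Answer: $-28$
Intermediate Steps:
$-136 + \left(-9 - 3\right) \left(-9\right) = -136 - -108 = -136 + 108 = -28$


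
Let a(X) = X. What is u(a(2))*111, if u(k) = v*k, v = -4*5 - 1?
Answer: -4662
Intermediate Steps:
v = -21 (v = -20 - 1 = -21)
u(k) = -21*k
u(a(2))*111 = -21*2*111 = -42*111 = -4662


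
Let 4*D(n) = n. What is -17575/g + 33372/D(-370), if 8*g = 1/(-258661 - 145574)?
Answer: 10514556518256/185 ≈ 5.6835e+10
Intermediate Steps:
g = -1/3233880 (g = 1/(8*(-258661 - 145574)) = (⅛)/(-404235) = (⅛)*(-1/404235) = -1/3233880 ≈ -3.0923e-7)
D(n) = n/4
-17575/g + 33372/D(-370) = -17575/(-1/3233880) + 33372/(((¼)*(-370))) = -17575*(-3233880) + 33372/(-185/2) = 56835441000 + 33372*(-2/185) = 56835441000 - 66744/185 = 10514556518256/185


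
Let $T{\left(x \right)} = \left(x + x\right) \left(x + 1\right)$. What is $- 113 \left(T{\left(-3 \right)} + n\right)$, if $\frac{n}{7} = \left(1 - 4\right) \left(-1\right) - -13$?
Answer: $-14012$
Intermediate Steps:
$T{\left(x \right)} = 2 x \left(1 + x\right)$
$n = 112$ ($n = 7 \left(\left(1 - 4\right) \left(-1\right) - -13\right) = 7 \left(\left(1 - 4\right) \left(-1\right) + 13\right) = 7 \left(\left(-3\right) \left(-1\right) + 13\right) = 7 \left(3 + 13\right) = 7 \cdot 16 = 112$)
$- 113 \left(T{\left(-3 \right)} + n\right) = - 113 \left(2 \left(-3\right) \left(1 - 3\right) + 112\right) = - 113 \left(2 \left(-3\right) \left(-2\right) + 112\right) = - 113 \left(12 + 112\right) = \left(-113\right) 124 = -14012$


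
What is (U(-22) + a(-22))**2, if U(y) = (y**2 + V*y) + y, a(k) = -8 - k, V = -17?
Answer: 722500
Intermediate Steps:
U(y) = y**2 - 16*y (U(y) = (y**2 - 17*y) + y = y**2 - 16*y)
(U(-22) + a(-22))**2 = (-22*(-16 - 22) + (-8 - 1*(-22)))**2 = (-22*(-38) + (-8 + 22))**2 = (836 + 14)**2 = 850**2 = 722500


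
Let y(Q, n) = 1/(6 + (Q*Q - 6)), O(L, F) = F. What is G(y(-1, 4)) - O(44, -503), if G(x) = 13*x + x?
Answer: 517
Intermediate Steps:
y(Q, n) = Q⁻² (y(Q, n) = 1/(6 + (Q² - 6)) = 1/(6 + (-6 + Q²)) = 1/(Q²) = Q⁻²)
G(x) = 14*x
G(y(-1, 4)) - O(44, -503) = 14/(-1)² - 1*(-503) = 14*1 + 503 = 14 + 503 = 517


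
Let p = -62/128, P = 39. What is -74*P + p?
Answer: -184735/64 ≈ -2886.5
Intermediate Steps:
p = -31/64 (p = -62*1/128 = -31/64 ≈ -0.48438)
-74*P + p = -74*39 - 31/64 = -2886 - 31/64 = -184735/64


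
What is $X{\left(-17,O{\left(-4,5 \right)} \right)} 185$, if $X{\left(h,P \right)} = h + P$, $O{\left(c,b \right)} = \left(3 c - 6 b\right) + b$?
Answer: $-9990$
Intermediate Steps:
$O{\left(c,b \right)} = - 5 b + 3 c$ ($O{\left(c,b \right)} = \left(- 6 b + 3 c\right) + b = - 5 b + 3 c$)
$X{\left(h,P \right)} = P + h$
$X{\left(-17,O{\left(-4,5 \right)} \right)} 185 = \left(\left(\left(-5\right) 5 + 3 \left(-4\right)\right) - 17\right) 185 = \left(\left(-25 - 12\right) - 17\right) 185 = \left(-37 - 17\right) 185 = \left(-54\right) 185 = -9990$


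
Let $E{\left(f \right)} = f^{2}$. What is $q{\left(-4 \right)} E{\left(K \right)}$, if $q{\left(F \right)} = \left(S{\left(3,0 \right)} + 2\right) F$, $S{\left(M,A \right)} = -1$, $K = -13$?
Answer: $-676$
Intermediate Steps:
$q{\left(F \right)} = F$ ($q{\left(F \right)} = \left(-1 + 2\right) F = 1 F = F$)
$q{\left(-4 \right)} E{\left(K \right)} = - 4 \left(-13\right)^{2} = \left(-4\right) 169 = -676$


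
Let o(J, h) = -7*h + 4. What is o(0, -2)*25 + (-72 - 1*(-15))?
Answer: 393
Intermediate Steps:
o(J, h) = 4 - 7*h
o(0, -2)*25 + (-72 - 1*(-15)) = (4 - 7*(-2))*25 + (-72 - 1*(-15)) = (4 + 14)*25 + (-72 + 15) = 18*25 - 57 = 450 - 57 = 393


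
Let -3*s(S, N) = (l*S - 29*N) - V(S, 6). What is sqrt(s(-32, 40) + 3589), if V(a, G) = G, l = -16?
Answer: 9*sqrt(47) ≈ 61.701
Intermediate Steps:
s(S, N) = 2 + 16*S/3 + 29*N/3 (s(S, N) = -((-16*S - 29*N) - 1*6)/3 = -((-29*N - 16*S) - 6)/3 = -(-6 - 29*N - 16*S)/3 = 2 + 16*S/3 + 29*N/3)
sqrt(s(-32, 40) + 3589) = sqrt((2 + (16/3)*(-32) + (29/3)*40) + 3589) = sqrt((2 - 512/3 + 1160/3) + 3589) = sqrt(218 + 3589) = sqrt(3807) = 9*sqrt(47)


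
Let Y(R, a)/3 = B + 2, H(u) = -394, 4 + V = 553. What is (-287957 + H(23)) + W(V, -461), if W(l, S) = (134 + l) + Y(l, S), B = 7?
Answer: -287641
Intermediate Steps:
V = 549 (V = -4 + 553 = 549)
Y(R, a) = 27 (Y(R, a) = 3*(7 + 2) = 3*9 = 27)
W(l, S) = 161 + l (W(l, S) = (134 + l) + 27 = 161 + l)
(-287957 + H(23)) + W(V, -461) = (-287957 - 394) + (161 + 549) = -288351 + 710 = -287641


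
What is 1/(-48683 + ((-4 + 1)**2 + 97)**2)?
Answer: -1/37447 ≈ -2.6704e-5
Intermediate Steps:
1/(-48683 + ((-4 + 1)**2 + 97)**2) = 1/(-48683 + ((-3)**2 + 97)**2) = 1/(-48683 + (9 + 97)**2) = 1/(-48683 + 106**2) = 1/(-48683 + 11236) = 1/(-37447) = -1/37447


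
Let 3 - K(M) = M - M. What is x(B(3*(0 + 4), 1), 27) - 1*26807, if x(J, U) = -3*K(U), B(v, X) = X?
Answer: -26816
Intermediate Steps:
K(M) = 3 (K(M) = 3 - (M - M) = 3 - 1*0 = 3 + 0 = 3)
x(J, U) = -9 (x(J, U) = -3*3 = -9)
x(B(3*(0 + 4), 1), 27) - 1*26807 = -9 - 1*26807 = -9 - 26807 = -26816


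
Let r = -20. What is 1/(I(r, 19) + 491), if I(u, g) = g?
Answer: 1/510 ≈ 0.0019608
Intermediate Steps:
1/(I(r, 19) + 491) = 1/(19 + 491) = 1/510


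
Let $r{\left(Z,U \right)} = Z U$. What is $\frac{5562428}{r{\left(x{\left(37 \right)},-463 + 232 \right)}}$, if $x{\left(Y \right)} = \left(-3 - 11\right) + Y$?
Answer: $- \frac{5562428}{5313} \approx -1046.9$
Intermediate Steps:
$x{\left(Y \right)} = -14 + Y$
$r{\left(Z,U \right)} = U Z$
$\frac{5562428}{r{\left(x{\left(37 \right)},-463 + 232 \right)}} = \frac{5562428}{\left(-463 + 232\right) \left(-14 + 37\right)} = \frac{5562428}{\left(-231\right) 23} = \frac{5562428}{-5313} = 5562428 \left(- \frac{1}{5313}\right) = - \frac{5562428}{5313}$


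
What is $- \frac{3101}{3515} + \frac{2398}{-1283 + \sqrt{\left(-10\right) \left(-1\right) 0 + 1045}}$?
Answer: $- \frac{7957824977}{2891164830} - \frac{1199 \sqrt{1045}}{822522} \approx -2.7996$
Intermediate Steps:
$- \frac{3101}{3515} + \frac{2398}{-1283 + \sqrt{\left(-10\right) \left(-1\right) 0 + 1045}} = \left(-3101\right) \frac{1}{3515} + \frac{2398}{-1283 + \sqrt{10 \cdot 0 + 1045}} = - \frac{3101}{3515} + \frac{2398}{-1283 + \sqrt{0 + 1045}} = - \frac{3101}{3515} + \frac{2398}{-1283 + \sqrt{1045}}$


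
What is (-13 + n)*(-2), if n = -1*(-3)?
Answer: 20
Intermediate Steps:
n = 3
(-13 + n)*(-2) = (-13 + 3)*(-2) = -10*(-2) = 20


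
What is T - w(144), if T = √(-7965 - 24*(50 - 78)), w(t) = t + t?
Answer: -288 + I*√7293 ≈ -288.0 + 85.399*I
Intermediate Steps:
w(t) = 2*t
T = I*√7293 (T = √(-7965 - 24*(-28)) = √(-7965 + 672) = √(-7293) = I*√7293 ≈ 85.399*I)
T - w(144) = I*√7293 - 2*144 = I*√7293 - 1*288 = I*√7293 - 288 = -288 + I*√7293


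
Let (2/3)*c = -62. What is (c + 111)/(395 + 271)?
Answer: 1/37 ≈ 0.027027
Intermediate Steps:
c = -93 (c = (3/2)*(-62) = -93)
(c + 111)/(395 + 271) = (-93 + 111)/(395 + 271) = 18/666 = 18*(1/666) = 1/37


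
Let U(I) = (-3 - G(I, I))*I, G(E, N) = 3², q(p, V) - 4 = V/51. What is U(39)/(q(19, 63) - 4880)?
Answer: 7956/82871 ≈ 0.096005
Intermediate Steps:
q(p, V) = 4 + V/51
G(E, N) = 9
U(I) = -12*I (U(I) = (-3 - 1*9)*I = (-3 - 9)*I = -12*I)
U(39)/(q(19, 63) - 4880) = (-12*39)/((4 + (1/51)*63) - 4880) = -468/((4 + 21/17) - 4880) = -468/(89/17 - 4880) = -468/(-82871/17) = -468*(-17/82871) = 7956/82871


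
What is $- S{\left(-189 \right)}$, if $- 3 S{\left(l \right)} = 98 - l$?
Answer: $\frac{287}{3} \approx 95.667$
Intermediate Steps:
$S{\left(l \right)} = - \frac{98}{3} + \frac{l}{3}$ ($S{\left(l \right)} = - \frac{98 - l}{3} = - \frac{98}{3} + \frac{l}{3}$)
$- S{\left(-189 \right)} = - (- \frac{98}{3} + \frac{1}{3} \left(-189\right)) = - (- \frac{98}{3} - 63) = \left(-1\right) \left(- \frac{287}{3}\right) = \frac{287}{3}$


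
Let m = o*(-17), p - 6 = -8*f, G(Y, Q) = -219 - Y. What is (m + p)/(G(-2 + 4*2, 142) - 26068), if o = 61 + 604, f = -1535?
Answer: -981/26293 ≈ -0.037310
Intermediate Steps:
o = 665
p = 12286 (p = 6 - 8*(-1535) = 6 + 12280 = 12286)
m = -11305 (m = 665*(-17) = -11305)
(m + p)/(G(-2 + 4*2, 142) - 26068) = (-11305 + 12286)/((-219 - (-2 + 4*2)) - 26068) = 981/((-219 - (-2 + 8)) - 26068) = 981/((-219 - 1*6) - 26068) = 981/((-219 - 6) - 26068) = 981/(-225 - 26068) = 981/(-26293) = 981*(-1/26293) = -981/26293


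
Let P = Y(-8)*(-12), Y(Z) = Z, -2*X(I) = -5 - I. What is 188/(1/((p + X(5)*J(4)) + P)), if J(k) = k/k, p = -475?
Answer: -70312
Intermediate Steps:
X(I) = 5/2 + I/2 (X(I) = -(-5 - I)/2 = 5/2 + I/2)
P = 96 (P = -8*(-12) = 96)
J(k) = 1
188/(1/((p + X(5)*J(4)) + P)) = 188/(1/((-475 + (5/2 + (½)*5)*1) + 96)) = 188/(1/((-475 + (5/2 + 5/2)*1) + 96)) = 188/(1/((-475 + 5*1) + 96)) = 188/(1/((-475 + 5) + 96)) = 188/(1/(-470 + 96)) = 188/(1/(-374)) = 188/(-1/374) = 188*(-374) = -70312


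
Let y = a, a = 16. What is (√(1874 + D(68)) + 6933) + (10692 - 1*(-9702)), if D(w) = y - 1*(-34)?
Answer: 27327 + 2*√481 ≈ 27371.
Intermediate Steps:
y = 16
D(w) = 50 (D(w) = 16 - 1*(-34) = 16 + 34 = 50)
(√(1874 + D(68)) + 6933) + (10692 - 1*(-9702)) = (√(1874 + 50) + 6933) + (10692 - 1*(-9702)) = (√1924 + 6933) + (10692 + 9702) = (2*√481 + 6933) + 20394 = (6933 + 2*√481) + 20394 = 27327 + 2*√481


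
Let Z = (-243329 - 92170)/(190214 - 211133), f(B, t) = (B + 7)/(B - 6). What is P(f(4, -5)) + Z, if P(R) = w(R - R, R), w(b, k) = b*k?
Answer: 111833/6973 ≈ 16.038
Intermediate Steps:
f(B, t) = (7 + B)/(-6 + B)
P(R) = 0 (P(R) = (R - R)*R = 0*R = 0)
Z = 111833/6973 (Z = -335499/(-20919) = -335499*(-1/20919) = 111833/6973 ≈ 16.038)
P(f(4, -5)) + Z = 0 + 111833/6973 = 111833/6973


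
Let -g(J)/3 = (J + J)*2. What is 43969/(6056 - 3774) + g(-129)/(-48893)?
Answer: 2146243781/111573826 ≈ 19.236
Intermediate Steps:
g(J) = -12*J (g(J) = -3*(J + J)*2 = -3*2*J*2 = -12*J)
43969/(6056 - 3774) + g(-129)/(-48893) = 43969/(6056 - 3774) - 12*(-129)/(-48893) = 43969/2282 + 1548*(-1/48893) = 43969*(1/2282) - 1548/48893 = 43969/2282 - 1548/48893 = 2146243781/111573826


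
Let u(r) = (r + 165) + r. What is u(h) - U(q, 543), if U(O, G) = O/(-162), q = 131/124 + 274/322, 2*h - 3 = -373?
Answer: -73662929/359352 ≈ -204.99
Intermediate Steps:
h = -185 (h = 3/2 + (½)*(-373) = 3/2 - 373/2 = -185)
q = 38079/19964 (q = 131*(1/124) + 274*(1/322) = 131/124 + 137/161 = 38079/19964 ≈ 1.9074)
U(O, G) = -O/162 (U(O, G) = O*(-1/162) = -O/162)
u(r) = 165 + 2*r (u(r) = (165 + r) + r = 165 + 2*r)
u(h) - U(q, 543) = (165 + 2*(-185)) - (-1)*38079/(162*19964) = (165 - 370) - 1*(-4231/359352) = -205 + 4231/359352 = -73662929/359352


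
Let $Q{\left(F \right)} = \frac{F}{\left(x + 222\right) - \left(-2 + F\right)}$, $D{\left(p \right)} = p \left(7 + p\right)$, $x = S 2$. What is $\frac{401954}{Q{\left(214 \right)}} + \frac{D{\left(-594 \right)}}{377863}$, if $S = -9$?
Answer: $- \frac{607496868662}{40431341} \approx -15025.0$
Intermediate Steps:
$x = -18$ ($x = \left(-9\right) 2 = -18$)
$Q{\left(F \right)} = \frac{F}{206 - F}$ ($Q{\left(F \right)} = \frac{F}{\left(-18 + 222\right) - \left(-2 + F\right)} = \frac{F}{204 - \left(-2 + F\right)} = \frac{F}{206 - F}$)
$\frac{401954}{Q{\left(214 \right)}} + \frac{D{\left(-594 \right)}}{377863} = \frac{401954}{\left(-1\right) 214 \frac{1}{-206 + 214}} + \frac{\left(-594\right) \left(7 - 594\right)}{377863} = \frac{401954}{\left(-1\right) 214 \cdot \frac{1}{8}} + \left(-594\right) \left(-587\right) \frac{1}{377863} = \frac{401954}{\left(-1\right) 214 \cdot \frac{1}{8}} + 348678 \cdot \frac{1}{377863} = \frac{401954}{- \frac{107}{4}} + \frac{348678}{377863} = 401954 \left(- \frac{4}{107}\right) + \frac{348678}{377863} = - \frac{1607816}{107} + \frac{348678}{377863} = - \frac{607496868662}{40431341}$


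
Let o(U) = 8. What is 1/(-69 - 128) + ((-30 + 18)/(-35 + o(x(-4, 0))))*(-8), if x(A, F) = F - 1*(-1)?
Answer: -6313/1773 ≈ -3.5606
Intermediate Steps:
x(A, F) = 1 + F (x(A, F) = F + 1 = 1 + F)
1/(-69 - 128) + ((-30 + 18)/(-35 + o(x(-4, 0))))*(-8) = 1/(-69 - 128) + ((-30 + 18)/(-35 + 8))*(-8) = 1/(-197) - 12/(-27)*(-8) = -1/197 - 12*(-1/27)*(-8) = -1/197 + (4/9)*(-8) = -1/197 - 32/9 = -6313/1773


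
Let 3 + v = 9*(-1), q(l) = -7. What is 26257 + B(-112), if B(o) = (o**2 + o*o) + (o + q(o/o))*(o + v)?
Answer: 66101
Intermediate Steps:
v = -12 (v = -3 + 9*(-1) = -3 - 9 = -12)
B(o) = 2*o**2 + (-12 + o)*(-7 + o) (B(o) = (o**2 + o*o) + (o - 7)*(o - 12) = (o**2 + o**2) + (-7 + o)*(-12 + o) = 2*o**2 + (-12 + o)*(-7 + o))
26257 + B(-112) = 26257 + (84 - 19*(-112) + 3*(-112)**2) = 26257 + (84 + 2128 + 3*12544) = 26257 + (84 + 2128 + 37632) = 26257 + 39844 = 66101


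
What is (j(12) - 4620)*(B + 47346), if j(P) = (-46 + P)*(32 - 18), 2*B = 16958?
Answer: -284484200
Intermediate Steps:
B = 8479 (B = (½)*16958 = 8479)
j(P) = -644 + 14*P (j(P) = (-46 + P)*14 = -644 + 14*P)
(j(12) - 4620)*(B + 47346) = ((-644 + 14*12) - 4620)*(8479 + 47346) = ((-644 + 168) - 4620)*55825 = (-476 - 4620)*55825 = -5096*55825 = -284484200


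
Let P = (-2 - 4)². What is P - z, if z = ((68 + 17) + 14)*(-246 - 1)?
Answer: 24489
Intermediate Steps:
z = -24453 (z = (85 + 14)*(-247) = 99*(-247) = -24453)
P = 36 (P = (-6)² = 36)
P - z = 36 - 1*(-24453) = 36 + 24453 = 24489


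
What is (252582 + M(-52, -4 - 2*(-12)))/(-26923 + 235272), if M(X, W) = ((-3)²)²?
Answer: 252663/208349 ≈ 1.2127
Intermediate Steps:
M(X, W) = 81 (M(X, W) = 9² = 81)
(252582 + M(-52, -4 - 2*(-12)))/(-26923 + 235272) = (252582 + 81)/(-26923 + 235272) = 252663/208349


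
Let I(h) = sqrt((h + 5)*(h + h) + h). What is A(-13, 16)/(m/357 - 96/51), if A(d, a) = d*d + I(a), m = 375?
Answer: -20111/99 - 476*sqrt(43)/99 ≈ -234.67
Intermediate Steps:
I(h) = sqrt(h + 2*h*(5 + h)) (I(h) = sqrt((5 + h)*(2*h) + h) = sqrt(2*h*(5 + h) + h) = sqrt(h + 2*h*(5 + h)))
A(d, a) = d**2 + sqrt(a*(11 + 2*a)) (A(d, a) = d*d + sqrt(a*(11 + 2*a)) = d**2 + sqrt(a*(11 + 2*a)))
A(-13, 16)/(m/357 - 96/51) = ((-13)**2 + sqrt(16*(11 + 2*16)))/(375/357 - 96/51) = (169 + sqrt(16*(11 + 32)))/(375*(1/357) - 96*1/51) = (169 + sqrt(16*43))/(125/119 - 32/17) = (169 + sqrt(688))/(-99/119) = (169 + 4*sqrt(43))*(-119/99) = -20111/99 - 476*sqrt(43)/99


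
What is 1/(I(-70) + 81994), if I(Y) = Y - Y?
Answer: 1/81994 ≈ 1.2196e-5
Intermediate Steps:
I(Y) = 0
1/(I(-70) + 81994) = 1/(0 + 81994) = 1/81994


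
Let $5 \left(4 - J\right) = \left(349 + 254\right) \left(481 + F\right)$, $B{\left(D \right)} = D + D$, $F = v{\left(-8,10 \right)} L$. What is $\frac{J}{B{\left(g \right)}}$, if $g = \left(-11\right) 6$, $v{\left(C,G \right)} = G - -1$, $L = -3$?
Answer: $\frac{67531}{165} \approx 409.28$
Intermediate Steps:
$v{\left(C,G \right)} = 1 + G$ ($v{\left(C,G \right)} = G + 1 = 1 + G$)
$g = -66$
$F = -33$ ($F = \left(1 + 10\right) \left(-3\right) = 11 \left(-3\right) = -33$)
$B{\left(D \right)} = 2 D$
$J = - \frac{270124}{5}$ ($J = 4 - \frac{\left(349 + 254\right) \left(481 - 33\right)}{5} = 4 - \frac{603 \cdot 448}{5} = 4 - \frac{270144}{5} = - \frac{270124}{5} \approx -54025.0$)
$\frac{J}{B{\left(g \right)}} = - \frac{270124}{5 \cdot 2 \left(-66\right)} = - \frac{270124}{5 \left(-132\right)} = \left(- \frac{270124}{5}\right) \left(- \frac{1}{132}\right) = \frac{67531}{165}$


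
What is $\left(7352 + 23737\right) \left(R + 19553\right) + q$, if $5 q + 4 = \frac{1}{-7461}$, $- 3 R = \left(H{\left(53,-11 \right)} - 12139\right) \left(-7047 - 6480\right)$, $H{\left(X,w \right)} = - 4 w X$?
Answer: $- \frac{10252460992362059}{7461} \approx -1.3741 \cdot 10^{12}$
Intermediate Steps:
$H{\left(X,w \right)} = - 4 X w$
$R = -44219763$ ($R = - \frac{\left(\left(-4\right) 53 \left(-11\right) - 12139\right) \left(-7047 - 6480\right)}{3} = - \frac{\left(2332 - 12139\right) \left(-13527\right)}{3} = - \frac{\left(-9807\right) \left(-13527\right)}{3} = \left(- \frac{1}{3}\right) 132659289 = -44219763$)
$q = - \frac{5969}{7461}$ ($q = - \frac{4}{5} + \frac{1}{5 \left(-7461\right)} = - \frac{4}{5} + \frac{1}{5} \left(- \frac{1}{7461}\right) = - \frac{4}{5} - \frac{1}{37305} = - \frac{5969}{7461} \approx -0.80003$)
$\left(7352 + 23737\right) \left(R + 19553\right) + q = \left(7352 + 23737\right) \left(-44219763 + 19553\right) - \frac{5969}{7461} = 31089 \left(-44200210\right) - \frac{5969}{7461} = -1374140328690 - \frac{5969}{7461} = - \frac{10252460992362059}{7461}$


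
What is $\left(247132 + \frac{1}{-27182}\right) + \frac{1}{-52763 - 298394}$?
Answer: $\frac{2358911904143429}{9545149574} \approx 2.4713 \cdot 10^{5}$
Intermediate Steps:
$\left(247132 + \frac{1}{-27182}\right) + \frac{1}{-52763 - 298394} = \left(247132 - \frac{1}{27182}\right) + \frac{1}{-351157} = \frac{6717542023}{27182} - \frac{1}{351157} = \frac{2358911904143429}{9545149574}$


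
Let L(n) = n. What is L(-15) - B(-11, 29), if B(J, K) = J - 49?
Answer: 45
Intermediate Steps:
B(J, K) = -49 + J
L(-15) - B(-11, 29) = -15 - (-49 - 11) = -15 - 1*(-60) = -15 + 60 = 45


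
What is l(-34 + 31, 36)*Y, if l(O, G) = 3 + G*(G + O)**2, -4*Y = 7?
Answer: -274449/4 ≈ -68612.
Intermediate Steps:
Y = -7/4 (Y = -1/4*7 = -7/4 ≈ -1.7500)
l(-34 + 31, 36)*Y = (3 + 36*(36 + (-34 + 31))**2)*(-7/4) = (3 + 36*(36 - 3)**2)*(-7/4) = (3 + 36*33**2)*(-7/4) = (3 + 36*1089)*(-7/4) = (3 + 39204)*(-7/4) = 39207*(-7/4) = -274449/4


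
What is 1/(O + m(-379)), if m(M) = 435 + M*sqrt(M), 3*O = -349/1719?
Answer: 11566872522/1452841876045327 + 10079371971*I*sqrt(379)/1452841876045327 ≈ 7.9616e-6 + 0.00013506*I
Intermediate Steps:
O = -349/5157 (O = (-349/1719)/3 = (-349*1/1719)/3 = (1/3)*(-349/1719) = -349/5157 ≈ -0.067675)
m(M) = 435 + M**(3/2)
1/(O + m(-379)) = 1/(-349/5157 + (435 + (-379)**(3/2))) = 1/(-349/5157 + (435 - 379*I*sqrt(379))) = 1/(2242946/5157 - 379*I*sqrt(379))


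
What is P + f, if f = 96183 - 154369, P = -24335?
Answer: -82521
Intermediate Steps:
f = -58186
P + f = -24335 - 58186 = -82521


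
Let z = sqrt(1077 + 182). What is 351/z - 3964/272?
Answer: -991/68 + 351*sqrt(1259)/1259 ≈ -4.6813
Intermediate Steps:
z = sqrt(1259) ≈ 35.482
351/z - 3964/272 = 351/(sqrt(1259)) - 3964/272 = 351*(sqrt(1259)/1259) - 3964*1/272 = 351*sqrt(1259)/1259 - 991/68 = -991/68 + 351*sqrt(1259)/1259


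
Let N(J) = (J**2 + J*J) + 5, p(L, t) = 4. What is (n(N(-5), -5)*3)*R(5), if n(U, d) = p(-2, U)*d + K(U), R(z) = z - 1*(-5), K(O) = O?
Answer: 1050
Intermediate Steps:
N(J) = 5 + 2*J**2 (N(J) = (J**2 + J**2) + 5 = 2*J**2 + 5 = 5 + 2*J**2)
R(z) = 5 + z (R(z) = z + 5 = 5 + z)
n(U, d) = U + 4*d (n(U, d) = 4*d + U = U + 4*d)
(n(N(-5), -5)*3)*R(5) = (((5 + 2*(-5)**2) + 4*(-5))*3)*(5 + 5) = (((5 + 2*25) - 20)*3)*10 = (((5 + 50) - 20)*3)*10 = ((55 - 20)*3)*10 = (35*3)*10 = 105*10 = 1050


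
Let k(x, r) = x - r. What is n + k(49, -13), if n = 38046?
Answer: 38108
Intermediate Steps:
n + k(49, -13) = 38046 + (49 - 1*(-13)) = 38046 + (49 + 13) = 38046 + 62 = 38108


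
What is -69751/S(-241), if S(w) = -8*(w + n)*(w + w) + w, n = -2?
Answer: 69751/937249 ≈ 0.074421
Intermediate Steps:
S(w) = w - 16*w*(-2 + w) (S(w) = -8*(w - 2)*(w + w) + w = -8*(-2 + w)*2*w + w = -16*w*(-2 + w) + w = w - 16*w*(-2 + w))
-69751/S(-241) = -69751*(-1/(241*(33 - 16*(-241)))) = -69751*(-1/(241*(33 + 3856))) = -69751/((-241*3889)) = -69751/(-937249) = -69751*(-1/937249) = 69751/937249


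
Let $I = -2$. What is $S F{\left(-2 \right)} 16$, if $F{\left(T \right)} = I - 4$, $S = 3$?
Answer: $-288$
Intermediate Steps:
$F{\left(T \right)} = -6$ ($F{\left(T \right)} = -2 - 4 = -6$)
$S F{\left(-2 \right)} 16 = 3 \left(-6\right) 16 = \left(-18\right) 16 = -288$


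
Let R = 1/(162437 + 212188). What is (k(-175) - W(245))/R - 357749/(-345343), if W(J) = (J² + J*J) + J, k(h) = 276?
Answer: -15527352672948376/345343 ≈ -4.4962e+10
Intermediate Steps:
W(J) = J + 2*J² (W(J) = (J² + J²) + J = 2*J² + J = J + 2*J²)
R = 1/374625 ≈ 2.6693e-6
(k(-175) - W(245))/R - 357749/(-345343) = (276 - 245*(1 + 2*245))/(1/374625) - 357749/(-345343) = (276 - 245*(1 + 490))*374625 - 357749*(-1/345343) = (276 - 245*491)*374625 + 357749/345343 = (276 - 1*120295)*374625 + 357749/345343 = (276 - 120295)*374625 + 357749/345343 = -120019*374625 + 357749/345343 = -44962117875 + 357749/345343 = -15527352672948376/345343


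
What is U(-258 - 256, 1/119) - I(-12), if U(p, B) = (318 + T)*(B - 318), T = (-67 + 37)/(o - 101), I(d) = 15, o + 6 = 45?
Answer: -373659528/3689 ≈ -1.0129e+5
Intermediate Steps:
o = 39 (o = -6 + 45 = 39)
T = 15/31 (T = (-67 + 37)/(39 - 101) = -30/(-62) = -30*(-1/62) = 15/31 ≈ 0.48387)
U(p, B) = -3139614/31 + 9873*B/31 (U(p, B) = (318 + 15/31)*(B - 318) = 9873*(-318 + B)/31 = -3139614/31 + 9873*B/31)
U(-258 - 256, 1/119) - I(-12) = (-3139614/31 + (9873/31)/119) - 1*15 = (-3139614/31 + (9873/31)*(1/119)) - 15 = (-3139614/31 + 9873/3689) - 15 = -373604193/3689 - 15 = -373659528/3689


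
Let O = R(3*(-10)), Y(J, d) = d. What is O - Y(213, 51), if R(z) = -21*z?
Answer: 579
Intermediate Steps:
O = 630 (O = -63*(-10) = -21*(-30) = 630)
O - Y(213, 51) = 630 - 1*51 = 630 - 51 = 579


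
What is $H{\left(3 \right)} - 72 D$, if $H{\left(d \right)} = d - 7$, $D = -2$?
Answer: $140$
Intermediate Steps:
$H{\left(d \right)} = -7 + d$ ($H{\left(d \right)} = d - 7 = -7 + d$)
$H{\left(3 \right)} - 72 D = \left(-7 + 3\right) - 72 \left(-2\right) = -4 - -144 = -4 + 144 = 140$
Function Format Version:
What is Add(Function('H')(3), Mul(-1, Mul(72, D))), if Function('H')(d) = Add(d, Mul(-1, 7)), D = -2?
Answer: 140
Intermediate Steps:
Function('H')(d) = Add(-7, d) (Function('H')(d) = Add(d, -7) = Add(-7, d))
Add(Function('H')(3), Mul(-1, Mul(72, D))) = Add(Add(-7, 3), Mul(-1, Mul(72, -2))) = Add(-4, Mul(-1, -144)) = Add(-4, 144) = 140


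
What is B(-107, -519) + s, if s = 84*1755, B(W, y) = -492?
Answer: 146928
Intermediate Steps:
s = 147420
B(-107, -519) + s = -492 + 147420 = 146928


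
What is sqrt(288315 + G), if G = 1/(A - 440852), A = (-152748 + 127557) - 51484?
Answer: 2*sqrt(2145017115030253)/172509 ≈ 536.95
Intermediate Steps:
A = -76675 (A = -25191 - 51484 = -76675)
G = -1/517527 (G = 1/(-76675 - 440852) = 1/(-517527) = -1/517527 ≈ -1.9323e-6)
sqrt(288315 + G) = sqrt(288315 - 1/517527) = sqrt(149210797004/517527) = 2*sqrt(2145017115030253)/172509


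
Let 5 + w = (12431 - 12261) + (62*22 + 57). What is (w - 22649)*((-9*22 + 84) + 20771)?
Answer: -435098391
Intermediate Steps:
w = 1586 (w = -5 + ((12431 - 12261) + (62*22 + 57)) = -5 + (170 + (1364 + 57)) = -5 + (170 + 1421) = -5 + 1591 = 1586)
(w - 22649)*((-9*22 + 84) + 20771) = (1586 - 22649)*((-9*22 + 84) + 20771) = -21063*((-198 + 84) + 20771) = -21063*(-114 + 20771) = -21063*20657 = -435098391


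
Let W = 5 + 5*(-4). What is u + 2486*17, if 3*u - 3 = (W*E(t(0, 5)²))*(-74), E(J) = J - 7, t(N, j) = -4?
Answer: 45593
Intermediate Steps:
E(J) = -7 + J
W = -15 (W = 5 - 20 = -15)
u = 3331 (u = 1 + (-15*(-7 + (-4)²)*(-74))/3 = 1 + (-15*(-7 + 16)*(-74))/3 = 1 + (-15*9*(-74))/3 = 1 + (-135*(-74))/3 = 1 + (⅓)*9990 = 1 + 3330 = 3331)
u + 2486*17 = 3331 + 2486*17 = 3331 + 42262 = 45593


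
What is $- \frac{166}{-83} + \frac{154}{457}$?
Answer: $\frac{1068}{457} \approx 2.337$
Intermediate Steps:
$- \frac{166}{-83} + \frac{154}{457} = \left(-166\right) \left(- \frac{1}{83}\right) + 154 \cdot \frac{1}{457} = 2 + \frac{154}{457} = \frac{1068}{457}$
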